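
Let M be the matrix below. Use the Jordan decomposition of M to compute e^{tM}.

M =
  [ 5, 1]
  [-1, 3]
e^{tM} =
  [t*exp(4*t) + exp(4*t), t*exp(4*t)]
  [-t*exp(4*t), -t*exp(4*t) + exp(4*t)]

Strategy: write M = P · J · P⁻¹ where J is a Jordan canonical form, so e^{tM} = P · e^{tJ} · P⁻¹, and e^{tJ} can be computed block-by-block.

M has Jordan form
J =
  [4, 1]
  [0, 4]
(up to reordering of blocks).

Per-block formulas:
  For a 2×2 Jordan block J_2(4): exp(t · J_2(4)) = e^(4t)·(I + t·N), where N is the 2×2 nilpotent shift.

After assembling e^{tJ} and conjugating by P, we get:

e^{tM} =
  [t*exp(4*t) + exp(4*t), t*exp(4*t)]
  [-t*exp(4*t), -t*exp(4*t) + exp(4*t)]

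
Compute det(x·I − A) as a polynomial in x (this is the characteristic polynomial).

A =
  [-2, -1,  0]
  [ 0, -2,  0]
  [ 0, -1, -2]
x^3 + 6*x^2 + 12*x + 8

Expanding det(x·I − A) (e.g. by cofactor expansion or by noting that A is similar to its Jordan form J, which has the same characteristic polynomial as A) gives
  χ_A(x) = x^3 + 6*x^2 + 12*x + 8
which factors as (x + 2)^3. The eigenvalues (with algebraic multiplicities) are λ = -2 with multiplicity 3.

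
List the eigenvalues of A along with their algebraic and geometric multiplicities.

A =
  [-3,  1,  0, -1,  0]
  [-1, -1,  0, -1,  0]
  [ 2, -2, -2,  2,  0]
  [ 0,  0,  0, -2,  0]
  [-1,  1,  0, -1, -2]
λ = -2: alg = 5, geom = 4

Step 1 — factor the characteristic polynomial to read off the algebraic multiplicities:
  χ_A(x) = (x + 2)^5

Step 2 — compute geometric multiplicities via the rank-nullity identity g(λ) = n − rank(A − λI):
  rank(A − (-2)·I) = 1, so dim ker(A − (-2)·I) = n − 1 = 4

Summary:
  λ = -2: algebraic multiplicity = 5, geometric multiplicity = 4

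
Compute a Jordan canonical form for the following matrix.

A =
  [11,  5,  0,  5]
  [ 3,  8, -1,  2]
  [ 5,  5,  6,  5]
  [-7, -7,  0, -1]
J_3(6) ⊕ J_1(6)

The characteristic polynomial is
  det(x·I − A) = x^4 - 24*x^3 + 216*x^2 - 864*x + 1296 = (x - 6)^4

Eigenvalues and multiplicities (the geometric multiplicity of λ is n − rank(A − λI), which equals the number of Jordan blocks for λ):
  λ = 6: algebraic multiplicity = 4, geometric multiplicity = 2

Determining the block sizes for each eigenvalue:
  λ = 6: with am = 4 and gm = 2, the partition is not yet determined (e.g. several partitions of 4 into 2 parts exist). Let N = A − (6)·I. Computing rank(N^1) = 2, rank(N^2) = 1, rank(N^3) = 0; the number of blocks of size ≥ j is rank(N^{j−1}) − rank(N^j), giving [2, 1, 1]. So we have 1 block(s) of size 3, 1 block(s) of size 1 → block sizes [3, 1]

Assembling the blocks gives a Jordan form
J =
  [6, 1, 0, 0]
  [0, 6, 1, 0]
  [0, 0, 6, 0]
  [0, 0, 0, 6]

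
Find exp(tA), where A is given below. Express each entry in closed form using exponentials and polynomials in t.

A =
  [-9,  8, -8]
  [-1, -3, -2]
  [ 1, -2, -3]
e^{tA} =
  [-4*t*exp(-5*t) + exp(-5*t), 8*t*exp(-5*t), -8*t*exp(-5*t)]
  [-t*exp(-5*t), 2*t*exp(-5*t) + exp(-5*t), -2*t*exp(-5*t)]
  [t*exp(-5*t), -2*t*exp(-5*t), 2*t*exp(-5*t) + exp(-5*t)]

Strategy: write A = P · J · P⁻¹ where J is a Jordan canonical form, so e^{tA} = P · e^{tJ} · P⁻¹, and e^{tJ} can be computed block-by-block.

A has Jordan form
J =
  [-5,  1,  0]
  [ 0, -5,  0]
  [ 0,  0, -5]
(up to reordering of blocks).

Per-block formulas:
  For a 1×1 block at λ = -5: exp(t · [-5]) = [e^(-5t)].
  For a 2×2 Jordan block J_2(-5): exp(t · J_2(-5)) = e^(-5t)·(I + t·N), where N is the 2×2 nilpotent shift.

After assembling e^{tJ} and conjugating by P, we get:

e^{tA} =
  [-4*t*exp(-5*t) + exp(-5*t), 8*t*exp(-5*t), -8*t*exp(-5*t)]
  [-t*exp(-5*t), 2*t*exp(-5*t) + exp(-5*t), -2*t*exp(-5*t)]
  [t*exp(-5*t), -2*t*exp(-5*t), 2*t*exp(-5*t) + exp(-5*t)]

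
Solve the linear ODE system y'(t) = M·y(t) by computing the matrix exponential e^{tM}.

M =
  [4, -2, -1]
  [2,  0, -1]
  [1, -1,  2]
e^{tM} =
  [-t^2*exp(2*t)/2 + 2*t*exp(2*t) + exp(2*t), t^2*exp(2*t)/2 - 2*t*exp(2*t), -t*exp(2*t)]
  [-t^2*exp(2*t)/2 + 2*t*exp(2*t), t^2*exp(2*t)/2 - 2*t*exp(2*t) + exp(2*t), -t*exp(2*t)]
  [t*exp(2*t), -t*exp(2*t), exp(2*t)]

Strategy: write M = P · J · P⁻¹ where J is a Jordan canonical form, so e^{tM} = P · e^{tJ} · P⁻¹, and e^{tJ} can be computed block-by-block.

M has Jordan form
J =
  [2, 1, 0]
  [0, 2, 1]
  [0, 0, 2]
(up to reordering of blocks).

Per-block formulas:
  For a 3×3 Jordan block J_3(2): exp(t · J_3(2)) = e^(2t)·(I + t·N + (t^2/2)·N^2), where N is the 3×3 nilpotent shift.

After assembling e^{tJ} and conjugating by P, we get:

e^{tM} =
  [-t^2*exp(2*t)/2 + 2*t*exp(2*t) + exp(2*t), t^2*exp(2*t)/2 - 2*t*exp(2*t), -t*exp(2*t)]
  [-t^2*exp(2*t)/2 + 2*t*exp(2*t), t^2*exp(2*t)/2 - 2*t*exp(2*t) + exp(2*t), -t*exp(2*t)]
  [t*exp(2*t), -t*exp(2*t), exp(2*t)]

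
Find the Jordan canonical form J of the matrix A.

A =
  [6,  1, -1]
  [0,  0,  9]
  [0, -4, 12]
J_3(6)

The characteristic polynomial is
  det(x·I − A) = x^3 - 18*x^2 + 108*x - 216 = (x - 6)^3

Eigenvalues and multiplicities (the geometric multiplicity of λ is n − rank(A − λI), which equals the number of Jordan blocks for λ):
  λ = 6: algebraic multiplicity = 3, geometric multiplicity = 1

Determining the block sizes for each eigenvalue:
  λ = 6: one block (gm = 1), so the single block has size am = 3 → block sizes [3]

Assembling the blocks gives a Jordan form
J =
  [6, 1, 0]
  [0, 6, 1]
  [0, 0, 6]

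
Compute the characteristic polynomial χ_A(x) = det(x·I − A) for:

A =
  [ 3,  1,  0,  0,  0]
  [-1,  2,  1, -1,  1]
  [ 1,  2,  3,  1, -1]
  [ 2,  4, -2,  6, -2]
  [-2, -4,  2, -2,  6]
x^5 - 20*x^4 + 160*x^3 - 640*x^2 + 1280*x - 1024

Expanding det(x·I − A) (e.g. by cofactor expansion or by noting that A is similar to its Jordan form J, which has the same characteristic polynomial as A) gives
  χ_A(x) = x^5 - 20*x^4 + 160*x^3 - 640*x^2 + 1280*x - 1024
which factors as (x - 4)^5. The eigenvalues (with algebraic multiplicities) are λ = 4 with multiplicity 5.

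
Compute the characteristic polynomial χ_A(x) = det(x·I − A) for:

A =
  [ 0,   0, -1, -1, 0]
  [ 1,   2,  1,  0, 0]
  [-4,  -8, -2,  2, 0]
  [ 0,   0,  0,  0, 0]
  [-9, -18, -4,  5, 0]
x^5

Expanding det(x·I − A) (e.g. by cofactor expansion or by noting that A is similar to its Jordan form J, which has the same characteristic polynomial as A) gives
  χ_A(x) = x^5
which factors as x^5. The eigenvalues (with algebraic multiplicities) are λ = 0 with multiplicity 5.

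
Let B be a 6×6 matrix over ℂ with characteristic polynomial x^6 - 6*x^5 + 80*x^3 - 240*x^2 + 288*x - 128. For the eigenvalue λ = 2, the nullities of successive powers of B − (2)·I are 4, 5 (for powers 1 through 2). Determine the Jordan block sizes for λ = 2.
Block sizes for λ = 2: [2, 1, 1, 1]

From the dimensions of kernels of powers, the number of Jordan blocks of size at least j is d_j − d_{j−1} where d_j = dim ker(N^j) (with d_0 = 0). Computing the differences gives [4, 1].
The number of blocks of size exactly k is (#blocks of size ≥ k) − (#blocks of size ≥ k + 1), so the partition is: 3 block(s) of size 1, 1 block(s) of size 2.
In nonincreasing order the block sizes are [2, 1, 1, 1].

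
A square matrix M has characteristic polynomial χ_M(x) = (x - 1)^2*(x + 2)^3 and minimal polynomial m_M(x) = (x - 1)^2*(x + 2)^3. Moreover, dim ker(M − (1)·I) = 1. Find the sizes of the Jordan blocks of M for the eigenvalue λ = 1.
Block sizes for λ = 1: [2]

Step 1 — from the characteristic polynomial, algebraic multiplicity of λ = 1 is 2. From dim ker(M − (1)·I) = 1, there are exactly 1 Jordan blocks for λ = 1.
Step 2 — from the minimal polynomial, the factor (x − 1)^2 tells us the largest block for λ = 1 has size 2.
Step 3 — with total size 2, 1 blocks, and largest block 2, the block sizes (in nonincreasing order) are [2].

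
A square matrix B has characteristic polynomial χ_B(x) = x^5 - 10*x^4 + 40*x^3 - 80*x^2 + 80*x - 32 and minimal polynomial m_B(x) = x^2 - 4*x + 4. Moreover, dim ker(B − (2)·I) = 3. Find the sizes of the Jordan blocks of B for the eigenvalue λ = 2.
Block sizes for λ = 2: [2, 2, 1]

Step 1 — from the characteristic polynomial, algebraic multiplicity of λ = 2 is 5. From dim ker(B − (2)·I) = 3, there are exactly 3 Jordan blocks for λ = 2.
Step 2 — from the minimal polynomial, the factor (x − 2)^2 tells us the largest block for λ = 2 has size 2.
Step 3 — with total size 5, 3 blocks, and largest block 2, the block sizes (in nonincreasing order) are [2, 2, 1].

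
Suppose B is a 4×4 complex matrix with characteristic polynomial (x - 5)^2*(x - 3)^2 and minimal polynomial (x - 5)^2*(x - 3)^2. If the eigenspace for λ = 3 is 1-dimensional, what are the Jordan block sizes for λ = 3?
Block sizes for λ = 3: [2]

Step 1 — from the characteristic polynomial, algebraic multiplicity of λ = 3 is 2. From dim ker(B − (3)·I) = 1, there are exactly 1 Jordan blocks for λ = 3.
Step 2 — from the minimal polynomial, the factor (x − 3)^2 tells us the largest block for λ = 3 has size 2.
Step 3 — with total size 2, 1 blocks, and largest block 2, the block sizes (in nonincreasing order) are [2].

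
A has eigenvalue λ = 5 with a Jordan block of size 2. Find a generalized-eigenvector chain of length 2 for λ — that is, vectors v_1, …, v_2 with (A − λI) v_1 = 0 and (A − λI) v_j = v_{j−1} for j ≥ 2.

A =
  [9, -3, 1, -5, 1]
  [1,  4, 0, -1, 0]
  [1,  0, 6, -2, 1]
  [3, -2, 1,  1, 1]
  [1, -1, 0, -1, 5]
A Jordan chain for λ = 5 of length 2:
v_1 = (4, 1, 1, 3, 1)ᵀ
v_2 = (1, 0, 0, 0, 0)ᵀ

Let N = A − (5)·I. We want v_2 with N^2 v_2 = 0 but N^1 v_2 ≠ 0; then v_{j-1} := N · v_j for j = 2, …, 2.

Pick v_2 = (1, 0, 0, 0, 0)ᵀ.
Then v_1 = N · v_2 = (4, 1, 1, 3, 1)ᵀ.

Sanity check: (A − (5)·I) v_1 = (0, 0, 0, 0, 0)ᵀ = 0. ✓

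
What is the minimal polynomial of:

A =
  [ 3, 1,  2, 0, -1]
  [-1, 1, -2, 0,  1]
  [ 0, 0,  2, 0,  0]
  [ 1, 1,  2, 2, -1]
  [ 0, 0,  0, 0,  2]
x^2 - 4*x + 4

The characteristic polynomial is χ_A(x) = (x - 2)^5, so the eigenvalues are known. The minimal polynomial is
  m_A(x) = Π_λ (x − λ)^{k_λ}
where k_λ is the size of the *largest* Jordan block for λ (equivalently, the smallest k with (A − λI)^k v = 0 for every generalised eigenvector v of λ).

  λ = 2: largest Jordan block has size 2, contributing (x − 2)^2

So m_A(x) = (x - 2)^2 = x^2 - 4*x + 4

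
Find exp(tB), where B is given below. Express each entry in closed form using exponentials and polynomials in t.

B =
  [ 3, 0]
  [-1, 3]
e^{tB} =
  [exp(3*t), 0]
  [-t*exp(3*t), exp(3*t)]

Strategy: write B = P · J · P⁻¹ where J is a Jordan canonical form, so e^{tB} = P · e^{tJ} · P⁻¹, and e^{tJ} can be computed block-by-block.

B has Jordan form
J =
  [3, 1]
  [0, 3]
(up to reordering of blocks).

Per-block formulas:
  For a 2×2 Jordan block J_2(3): exp(t · J_2(3)) = e^(3t)·(I + t·N), where N is the 2×2 nilpotent shift.

After assembling e^{tJ} and conjugating by P, we get:

e^{tB} =
  [exp(3*t), 0]
  [-t*exp(3*t), exp(3*t)]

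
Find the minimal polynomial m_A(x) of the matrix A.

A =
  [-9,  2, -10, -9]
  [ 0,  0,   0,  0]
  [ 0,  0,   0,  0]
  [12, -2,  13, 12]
x^3 - 3*x^2

The characteristic polynomial is χ_A(x) = x^3*(x - 3), so the eigenvalues are known. The minimal polynomial is
  m_A(x) = Π_λ (x − λ)^{k_λ}
where k_λ is the size of the *largest* Jordan block for λ (equivalently, the smallest k with (A − λI)^k v = 0 for every generalised eigenvector v of λ).

  λ = 0: largest Jordan block has size 2, contributing (x − 0)^2
  λ = 3: largest Jordan block has size 1, contributing (x − 3)

So m_A(x) = x^2*(x - 3) = x^3 - 3*x^2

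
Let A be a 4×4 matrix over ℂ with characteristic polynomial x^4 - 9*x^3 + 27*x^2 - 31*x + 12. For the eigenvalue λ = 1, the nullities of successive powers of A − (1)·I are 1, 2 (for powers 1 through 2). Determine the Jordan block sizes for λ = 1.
Block sizes for λ = 1: [2]

From the dimensions of kernels of powers, the number of Jordan blocks of size at least j is d_j − d_{j−1} where d_j = dim ker(N^j) (with d_0 = 0). Computing the differences gives [1, 1].
The number of blocks of size exactly k is (#blocks of size ≥ k) − (#blocks of size ≥ k + 1), so the partition is: 1 block(s) of size 2.
In nonincreasing order the block sizes are [2].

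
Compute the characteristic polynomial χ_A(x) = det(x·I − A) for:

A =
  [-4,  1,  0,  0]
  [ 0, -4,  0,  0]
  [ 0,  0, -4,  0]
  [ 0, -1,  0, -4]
x^4 + 16*x^3 + 96*x^2 + 256*x + 256

Expanding det(x·I − A) (e.g. by cofactor expansion or by noting that A is similar to its Jordan form J, which has the same characteristic polynomial as A) gives
  χ_A(x) = x^4 + 16*x^3 + 96*x^2 + 256*x + 256
which factors as (x + 4)^4. The eigenvalues (with algebraic multiplicities) are λ = -4 with multiplicity 4.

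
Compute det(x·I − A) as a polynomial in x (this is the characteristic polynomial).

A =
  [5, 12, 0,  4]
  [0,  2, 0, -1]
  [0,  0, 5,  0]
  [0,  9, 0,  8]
x^4 - 20*x^3 + 150*x^2 - 500*x + 625

Expanding det(x·I − A) (e.g. by cofactor expansion or by noting that A is similar to its Jordan form J, which has the same characteristic polynomial as A) gives
  χ_A(x) = x^4 - 20*x^3 + 150*x^2 - 500*x + 625
which factors as (x - 5)^4. The eigenvalues (with algebraic multiplicities) are λ = 5 with multiplicity 4.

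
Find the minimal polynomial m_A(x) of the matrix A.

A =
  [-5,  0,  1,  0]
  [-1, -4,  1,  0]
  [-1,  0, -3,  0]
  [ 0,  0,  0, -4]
x^2 + 8*x + 16

The characteristic polynomial is χ_A(x) = (x + 4)^4, so the eigenvalues are known. The minimal polynomial is
  m_A(x) = Π_λ (x − λ)^{k_λ}
where k_λ is the size of the *largest* Jordan block for λ (equivalently, the smallest k with (A − λI)^k v = 0 for every generalised eigenvector v of λ).

  λ = -4: largest Jordan block has size 2, contributing (x + 4)^2

So m_A(x) = (x + 4)^2 = x^2 + 8*x + 16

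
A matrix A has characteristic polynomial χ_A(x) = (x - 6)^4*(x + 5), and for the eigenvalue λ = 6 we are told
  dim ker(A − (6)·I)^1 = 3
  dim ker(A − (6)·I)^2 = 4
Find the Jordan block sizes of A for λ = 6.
Block sizes for λ = 6: [2, 1, 1]

From the dimensions of kernels of powers, the number of Jordan blocks of size at least j is d_j − d_{j−1} where d_j = dim ker(N^j) (with d_0 = 0). Computing the differences gives [3, 1].
The number of blocks of size exactly k is (#blocks of size ≥ k) − (#blocks of size ≥ k + 1), so the partition is: 2 block(s) of size 1, 1 block(s) of size 2.
In nonincreasing order the block sizes are [2, 1, 1].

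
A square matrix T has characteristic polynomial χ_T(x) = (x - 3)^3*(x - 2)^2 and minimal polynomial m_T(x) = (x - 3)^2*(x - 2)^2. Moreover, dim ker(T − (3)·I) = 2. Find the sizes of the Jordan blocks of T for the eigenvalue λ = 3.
Block sizes for λ = 3: [2, 1]

Step 1 — from the characteristic polynomial, algebraic multiplicity of λ = 3 is 3. From dim ker(T − (3)·I) = 2, there are exactly 2 Jordan blocks for λ = 3.
Step 2 — from the minimal polynomial, the factor (x − 3)^2 tells us the largest block for λ = 3 has size 2.
Step 3 — with total size 3, 2 blocks, and largest block 2, the block sizes (in nonincreasing order) are [2, 1].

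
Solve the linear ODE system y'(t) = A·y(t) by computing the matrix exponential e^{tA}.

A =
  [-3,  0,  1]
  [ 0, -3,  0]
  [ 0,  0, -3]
e^{tA} =
  [exp(-3*t), 0, t*exp(-3*t)]
  [0, exp(-3*t), 0]
  [0, 0, exp(-3*t)]

Strategy: write A = P · J · P⁻¹ where J is a Jordan canonical form, so e^{tA} = P · e^{tJ} · P⁻¹, and e^{tJ} can be computed block-by-block.

A has Jordan form
J =
  [-3,  1,  0]
  [ 0, -3,  0]
  [ 0,  0, -3]
(up to reordering of blocks).

Per-block formulas:
  For a 1×1 block at λ = -3: exp(t · [-3]) = [e^(-3t)].
  For a 2×2 Jordan block J_2(-3): exp(t · J_2(-3)) = e^(-3t)·(I + t·N), where N is the 2×2 nilpotent shift.

After assembling e^{tJ} and conjugating by P, we get:

e^{tA} =
  [exp(-3*t), 0, t*exp(-3*t)]
  [0, exp(-3*t), 0]
  [0, 0, exp(-3*t)]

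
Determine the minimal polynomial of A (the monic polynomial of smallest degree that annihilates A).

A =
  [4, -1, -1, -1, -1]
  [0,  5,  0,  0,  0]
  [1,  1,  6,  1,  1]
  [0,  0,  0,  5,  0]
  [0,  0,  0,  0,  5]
x^2 - 10*x + 25

The characteristic polynomial is χ_A(x) = (x - 5)^5, so the eigenvalues are known. The minimal polynomial is
  m_A(x) = Π_λ (x − λ)^{k_λ}
where k_λ is the size of the *largest* Jordan block for λ (equivalently, the smallest k with (A − λI)^k v = 0 for every generalised eigenvector v of λ).

  λ = 5: largest Jordan block has size 2, contributing (x − 5)^2

So m_A(x) = (x - 5)^2 = x^2 - 10*x + 25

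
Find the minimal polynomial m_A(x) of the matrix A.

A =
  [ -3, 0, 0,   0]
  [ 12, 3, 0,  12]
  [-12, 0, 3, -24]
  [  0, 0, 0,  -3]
x^2 - 9

The characteristic polynomial is χ_A(x) = (x - 3)^2*(x + 3)^2, so the eigenvalues are known. The minimal polynomial is
  m_A(x) = Π_λ (x − λ)^{k_λ}
where k_λ is the size of the *largest* Jordan block for λ (equivalently, the smallest k with (A − λI)^k v = 0 for every generalised eigenvector v of λ).

  λ = -3: largest Jordan block has size 1, contributing (x + 3)
  λ = 3: largest Jordan block has size 1, contributing (x − 3)

So m_A(x) = (x - 3)*(x + 3) = x^2 - 9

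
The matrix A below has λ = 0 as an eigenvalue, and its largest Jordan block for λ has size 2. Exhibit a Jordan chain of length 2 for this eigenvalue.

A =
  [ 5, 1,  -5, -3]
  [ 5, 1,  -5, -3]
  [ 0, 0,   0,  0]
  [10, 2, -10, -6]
A Jordan chain for λ = 0 of length 2:
v_1 = (5, 5, 0, 10)ᵀ
v_2 = (1, 0, 0, 0)ᵀ

Let N = A − (0)·I. We want v_2 with N^2 v_2 = 0 but N^1 v_2 ≠ 0; then v_{j-1} := N · v_j for j = 2, …, 2.

Pick v_2 = (1, 0, 0, 0)ᵀ.
Then v_1 = N · v_2 = (5, 5, 0, 10)ᵀ.

Sanity check: (A − (0)·I) v_1 = (0, 0, 0, 0)ᵀ = 0. ✓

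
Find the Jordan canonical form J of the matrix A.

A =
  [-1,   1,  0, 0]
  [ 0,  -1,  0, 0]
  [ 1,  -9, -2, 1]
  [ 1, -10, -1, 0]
J_2(-1) ⊕ J_2(-1)

The characteristic polynomial is
  det(x·I − A) = x^4 + 4*x^3 + 6*x^2 + 4*x + 1 = (x + 1)^4

Eigenvalues and multiplicities (the geometric multiplicity of λ is n − rank(A − λI), which equals the number of Jordan blocks for λ):
  λ = -1: algebraic multiplicity = 4, geometric multiplicity = 2

Determining the block sizes for each eigenvalue:
  λ = -1: with am = 4 and gm = 2, the partition is not yet determined (e.g. several partitions of 4 into 2 parts exist). Let N = A − (-1)·I. Computing rank(N^1) = 2, rank(N^2) = 0; the number of blocks of size ≥ j is rank(N^{j−1}) − rank(N^j), giving [2, 2]. So we have 2 block(s) of size 2 → block sizes [2, 2]

Assembling the blocks gives a Jordan form
J =
  [-1,  1,  0,  0]
  [ 0, -1,  0,  0]
  [ 0,  0, -1,  1]
  [ 0,  0,  0, -1]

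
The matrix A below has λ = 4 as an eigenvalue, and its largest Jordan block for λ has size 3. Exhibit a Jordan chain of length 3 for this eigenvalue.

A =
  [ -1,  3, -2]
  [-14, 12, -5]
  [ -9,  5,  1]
A Jordan chain for λ = 4 of length 3:
v_1 = (1, 3, 2)ᵀ
v_2 = (-5, -14, -9)ᵀ
v_3 = (1, 0, 0)ᵀ

Let N = A − (4)·I. We want v_3 with N^3 v_3 = 0 but N^2 v_3 ≠ 0; then v_{j-1} := N · v_j for j = 3, …, 2.

Pick v_3 = (1, 0, 0)ᵀ.
Then v_2 = N · v_3 = (-5, -14, -9)ᵀ.
Then v_1 = N · v_2 = (1, 3, 2)ᵀ.

Sanity check: (A − (4)·I) v_1 = (0, 0, 0)ᵀ = 0. ✓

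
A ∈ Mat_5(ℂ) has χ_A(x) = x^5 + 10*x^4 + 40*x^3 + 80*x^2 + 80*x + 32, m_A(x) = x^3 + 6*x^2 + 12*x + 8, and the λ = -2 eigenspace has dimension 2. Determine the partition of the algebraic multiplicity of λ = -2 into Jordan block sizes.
Block sizes for λ = -2: [3, 2]

Step 1 — from the characteristic polynomial, algebraic multiplicity of λ = -2 is 5. From dim ker(A − (-2)·I) = 2, there are exactly 2 Jordan blocks for λ = -2.
Step 2 — from the minimal polynomial, the factor (x + 2)^3 tells us the largest block for λ = -2 has size 3.
Step 3 — with total size 5, 2 blocks, and largest block 3, the block sizes (in nonincreasing order) are [3, 2].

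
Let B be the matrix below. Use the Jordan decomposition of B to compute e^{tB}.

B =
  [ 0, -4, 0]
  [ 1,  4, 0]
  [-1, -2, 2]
e^{tB} =
  [-2*t*exp(2*t) + exp(2*t), -4*t*exp(2*t), 0]
  [t*exp(2*t), 2*t*exp(2*t) + exp(2*t), 0]
  [-t*exp(2*t), -2*t*exp(2*t), exp(2*t)]

Strategy: write B = P · J · P⁻¹ where J is a Jordan canonical form, so e^{tB} = P · e^{tJ} · P⁻¹, and e^{tJ} can be computed block-by-block.

B has Jordan form
J =
  [2, 1, 0]
  [0, 2, 0]
  [0, 0, 2]
(up to reordering of blocks).

Per-block formulas:
  For a 1×1 block at λ = 2: exp(t · [2]) = [e^(2t)].
  For a 2×2 Jordan block J_2(2): exp(t · J_2(2)) = e^(2t)·(I + t·N), where N is the 2×2 nilpotent shift.

After assembling e^{tJ} and conjugating by P, we get:

e^{tB} =
  [-2*t*exp(2*t) + exp(2*t), -4*t*exp(2*t), 0]
  [t*exp(2*t), 2*t*exp(2*t) + exp(2*t), 0]
  [-t*exp(2*t), -2*t*exp(2*t), exp(2*t)]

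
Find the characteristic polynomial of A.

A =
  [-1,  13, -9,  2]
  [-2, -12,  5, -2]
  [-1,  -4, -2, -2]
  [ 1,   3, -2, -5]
x^4 + 20*x^3 + 150*x^2 + 500*x + 625

Expanding det(x·I − A) (e.g. by cofactor expansion or by noting that A is similar to its Jordan form J, which has the same characteristic polynomial as A) gives
  χ_A(x) = x^4 + 20*x^3 + 150*x^2 + 500*x + 625
which factors as (x + 5)^4. The eigenvalues (with algebraic multiplicities) are λ = -5 with multiplicity 4.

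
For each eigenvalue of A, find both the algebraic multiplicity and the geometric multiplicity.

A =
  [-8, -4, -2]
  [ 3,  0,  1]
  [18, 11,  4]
λ = -2: alg = 1, geom = 1; λ = -1: alg = 2, geom = 1

Step 1 — factor the characteristic polynomial to read off the algebraic multiplicities:
  χ_A(x) = (x + 1)^2*(x + 2)

Step 2 — compute geometric multiplicities via the rank-nullity identity g(λ) = n − rank(A − λI):
  rank(A − (-2)·I) = 2, so dim ker(A − (-2)·I) = n − 2 = 1
  rank(A − (-1)·I) = 2, so dim ker(A − (-1)·I) = n − 2 = 1

Summary:
  λ = -2: algebraic multiplicity = 1, geometric multiplicity = 1
  λ = -1: algebraic multiplicity = 2, geometric multiplicity = 1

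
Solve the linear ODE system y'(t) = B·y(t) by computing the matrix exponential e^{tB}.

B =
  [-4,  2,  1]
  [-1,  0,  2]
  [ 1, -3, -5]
e^{tB} =
  [-t*exp(-3*t) + exp(-3*t), t^2*exp(-3*t)/2 + 2*t*exp(-3*t), t^2*exp(-3*t)/2 + t*exp(-3*t)]
  [-t*exp(-3*t), t^2*exp(-3*t)/2 + 3*t*exp(-3*t) + exp(-3*t), t^2*exp(-3*t)/2 + 2*t*exp(-3*t)]
  [t*exp(-3*t), -t^2*exp(-3*t)/2 - 3*t*exp(-3*t), -t^2*exp(-3*t)/2 - 2*t*exp(-3*t) + exp(-3*t)]

Strategy: write B = P · J · P⁻¹ where J is a Jordan canonical form, so e^{tB} = P · e^{tJ} · P⁻¹, and e^{tJ} can be computed block-by-block.

B has Jordan form
J =
  [-3,  1,  0]
  [ 0, -3,  1]
  [ 0,  0, -3]
(up to reordering of blocks).

Per-block formulas:
  For a 3×3 Jordan block J_3(-3): exp(t · J_3(-3)) = e^(-3t)·(I + t·N + (t^2/2)·N^2), where N is the 3×3 nilpotent shift.

After assembling e^{tJ} and conjugating by P, we get:

e^{tB} =
  [-t*exp(-3*t) + exp(-3*t), t^2*exp(-3*t)/2 + 2*t*exp(-3*t), t^2*exp(-3*t)/2 + t*exp(-3*t)]
  [-t*exp(-3*t), t^2*exp(-3*t)/2 + 3*t*exp(-3*t) + exp(-3*t), t^2*exp(-3*t)/2 + 2*t*exp(-3*t)]
  [t*exp(-3*t), -t^2*exp(-3*t)/2 - 3*t*exp(-3*t), -t^2*exp(-3*t)/2 - 2*t*exp(-3*t) + exp(-3*t)]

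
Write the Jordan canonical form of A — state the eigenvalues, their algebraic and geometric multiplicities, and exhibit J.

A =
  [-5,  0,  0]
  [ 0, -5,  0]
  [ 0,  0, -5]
J_1(-5) ⊕ J_1(-5) ⊕ J_1(-5)

The characteristic polynomial is
  det(x·I − A) = x^3 + 15*x^2 + 75*x + 125 = (x + 5)^3

Eigenvalues and multiplicities (the geometric multiplicity of λ is n − rank(A − λI), which equals the number of Jordan blocks for λ):
  λ = -5: algebraic multiplicity = 3, geometric multiplicity = 3

Determining the block sizes for each eigenvalue:
  λ = -5: gm = am = 3, so every block has size 1 → block sizes [1, 1, 1]

Assembling the blocks gives a Jordan form
J =
  [-5,  0,  0]
  [ 0, -5,  0]
  [ 0,  0, -5]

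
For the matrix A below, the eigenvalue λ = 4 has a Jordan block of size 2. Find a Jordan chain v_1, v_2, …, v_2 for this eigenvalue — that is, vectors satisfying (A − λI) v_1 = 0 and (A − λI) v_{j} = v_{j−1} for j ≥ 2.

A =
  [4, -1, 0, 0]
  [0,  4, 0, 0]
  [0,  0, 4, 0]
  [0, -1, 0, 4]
A Jordan chain for λ = 4 of length 2:
v_1 = (-1, 0, 0, -1)ᵀ
v_2 = (0, 1, 0, 0)ᵀ

Let N = A − (4)·I. We want v_2 with N^2 v_2 = 0 but N^1 v_2 ≠ 0; then v_{j-1} := N · v_j for j = 2, …, 2.

Pick v_2 = (0, 1, 0, 0)ᵀ.
Then v_1 = N · v_2 = (-1, 0, 0, -1)ᵀ.

Sanity check: (A − (4)·I) v_1 = (0, 0, 0, 0)ᵀ = 0. ✓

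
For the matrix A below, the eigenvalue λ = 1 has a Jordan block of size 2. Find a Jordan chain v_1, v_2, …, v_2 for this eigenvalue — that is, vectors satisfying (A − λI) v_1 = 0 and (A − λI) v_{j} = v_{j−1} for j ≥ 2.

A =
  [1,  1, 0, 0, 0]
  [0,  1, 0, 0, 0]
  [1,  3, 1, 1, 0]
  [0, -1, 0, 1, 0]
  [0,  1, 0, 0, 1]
A Jordan chain for λ = 1 of length 2:
v_1 = (0, 0, 1, 0, 0)ᵀ
v_2 = (1, 0, 0, 0, 0)ᵀ

Let N = A − (1)·I. We want v_2 with N^2 v_2 = 0 but N^1 v_2 ≠ 0; then v_{j-1} := N · v_j for j = 2, …, 2.

Pick v_2 = (1, 0, 0, 0, 0)ᵀ.
Then v_1 = N · v_2 = (0, 0, 1, 0, 0)ᵀ.

Sanity check: (A − (1)·I) v_1 = (0, 0, 0, 0, 0)ᵀ = 0. ✓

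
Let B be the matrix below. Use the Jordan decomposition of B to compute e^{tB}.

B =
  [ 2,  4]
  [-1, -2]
e^{tB} =
  [2*t + 1, 4*t]
  [-t, 1 - 2*t]

Strategy: write B = P · J · P⁻¹ where J is a Jordan canonical form, so e^{tB} = P · e^{tJ} · P⁻¹, and e^{tJ} can be computed block-by-block.

B has Jordan form
J =
  [0, 1]
  [0, 0]
(up to reordering of blocks).

Per-block formulas:
  For a 2×2 Jordan block J_2(0): exp(t · J_2(0)) = e^(0t)·(I + t·N), where N is the 2×2 nilpotent shift.

After assembling e^{tJ} and conjugating by P, we get:

e^{tB} =
  [2*t + 1, 4*t]
  [-t, 1 - 2*t]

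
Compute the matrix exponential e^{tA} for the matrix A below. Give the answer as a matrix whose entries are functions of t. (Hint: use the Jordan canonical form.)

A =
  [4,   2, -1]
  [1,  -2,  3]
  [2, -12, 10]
e^{tA} =
  [exp(4*t), 2*t*exp(4*t), -t*exp(4*t)]
  [t*exp(4*t), t^2*exp(4*t) - 6*t*exp(4*t) + exp(4*t), -t^2*exp(4*t)/2 + 3*t*exp(4*t)]
  [2*t*exp(4*t), 2*t^2*exp(4*t) - 12*t*exp(4*t), -t^2*exp(4*t) + 6*t*exp(4*t) + exp(4*t)]

Strategy: write A = P · J · P⁻¹ where J is a Jordan canonical form, so e^{tA} = P · e^{tJ} · P⁻¹, and e^{tJ} can be computed block-by-block.

A has Jordan form
J =
  [4, 1, 0]
  [0, 4, 1]
  [0, 0, 4]
(up to reordering of blocks).

Per-block formulas:
  For a 3×3 Jordan block J_3(4): exp(t · J_3(4)) = e^(4t)·(I + t·N + (t^2/2)·N^2), where N is the 3×3 nilpotent shift.

After assembling e^{tJ} and conjugating by P, we get:

e^{tA} =
  [exp(4*t), 2*t*exp(4*t), -t*exp(4*t)]
  [t*exp(4*t), t^2*exp(4*t) - 6*t*exp(4*t) + exp(4*t), -t^2*exp(4*t)/2 + 3*t*exp(4*t)]
  [2*t*exp(4*t), 2*t^2*exp(4*t) - 12*t*exp(4*t), -t^2*exp(4*t) + 6*t*exp(4*t) + exp(4*t)]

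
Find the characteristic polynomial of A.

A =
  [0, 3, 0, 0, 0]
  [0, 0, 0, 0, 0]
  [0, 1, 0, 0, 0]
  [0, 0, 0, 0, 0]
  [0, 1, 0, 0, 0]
x^5

Expanding det(x·I − A) (e.g. by cofactor expansion or by noting that A is similar to its Jordan form J, which has the same characteristic polynomial as A) gives
  χ_A(x) = x^5
which factors as x^5. The eigenvalues (with algebraic multiplicities) are λ = 0 with multiplicity 5.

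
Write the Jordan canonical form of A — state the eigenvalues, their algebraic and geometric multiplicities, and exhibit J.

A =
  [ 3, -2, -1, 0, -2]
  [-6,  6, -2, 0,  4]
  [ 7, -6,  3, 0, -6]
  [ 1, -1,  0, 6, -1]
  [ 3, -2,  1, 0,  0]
J_2(2) ⊕ J_1(2) ⊕ J_2(6)

The characteristic polynomial is
  det(x·I − A) = x^5 - 18*x^4 + 120*x^3 - 368*x^2 + 528*x - 288 = (x - 6)^2*(x - 2)^3

Eigenvalues and multiplicities (the geometric multiplicity of λ is n − rank(A − λI), which equals the number of Jordan blocks for λ):
  λ = 2: algebraic multiplicity = 3, geometric multiplicity = 2
  λ = 6: algebraic multiplicity = 2, geometric multiplicity = 1

Determining the block sizes for each eigenvalue:
  λ = 2: 2 blocks summing to 3 forces exactly one block of size 2 and the rest size 1 → block sizes [2, 1]
  λ = 6: one block (gm = 1), so the single block has size am = 2 → block sizes [2]

Assembling the blocks gives a Jordan form
J =
  [2, 1, 0, 0, 0]
  [0, 2, 0, 0, 0]
  [0, 0, 2, 0, 0]
  [0, 0, 0, 6, 1]
  [0, 0, 0, 0, 6]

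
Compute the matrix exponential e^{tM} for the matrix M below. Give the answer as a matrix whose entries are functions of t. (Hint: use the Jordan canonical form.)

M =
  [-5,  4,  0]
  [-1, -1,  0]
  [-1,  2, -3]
e^{tM} =
  [-2*t*exp(-3*t) + exp(-3*t), 4*t*exp(-3*t), 0]
  [-t*exp(-3*t), 2*t*exp(-3*t) + exp(-3*t), 0]
  [-t*exp(-3*t), 2*t*exp(-3*t), exp(-3*t)]

Strategy: write M = P · J · P⁻¹ where J is a Jordan canonical form, so e^{tM} = P · e^{tJ} · P⁻¹, and e^{tJ} can be computed block-by-block.

M has Jordan form
J =
  [-3,  1,  0]
  [ 0, -3,  0]
  [ 0,  0, -3]
(up to reordering of blocks).

Per-block formulas:
  For a 1×1 block at λ = -3: exp(t · [-3]) = [e^(-3t)].
  For a 2×2 Jordan block J_2(-3): exp(t · J_2(-3)) = e^(-3t)·(I + t·N), where N is the 2×2 nilpotent shift.

After assembling e^{tJ} and conjugating by P, we get:

e^{tM} =
  [-2*t*exp(-3*t) + exp(-3*t), 4*t*exp(-3*t), 0]
  [-t*exp(-3*t), 2*t*exp(-3*t) + exp(-3*t), 0]
  [-t*exp(-3*t), 2*t*exp(-3*t), exp(-3*t)]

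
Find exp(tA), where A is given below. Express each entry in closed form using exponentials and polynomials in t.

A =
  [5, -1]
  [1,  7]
e^{tA} =
  [-t*exp(6*t) + exp(6*t), -t*exp(6*t)]
  [t*exp(6*t), t*exp(6*t) + exp(6*t)]

Strategy: write A = P · J · P⁻¹ where J is a Jordan canonical form, so e^{tA} = P · e^{tJ} · P⁻¹, and e^{tJ} can be computed block-by-block.

A has Jordan form
J =
  [6, 1]
  [0, 6]
(up to reordering of blocks).

Per-block formulas:
  For a 2×2 Jordan block J_2(6): exp(t · J_2(6)) = e^(6t)·(I + t·N), where N is the 2×2 nilpotent shift.

After assembling e^{tJ} and conjugating by P, we get:

e^{tA} =
  [-t*exp(6*t) + exp(6*t), -t*exp(6*t)]
  [t*exp(6*t), t*exp(6*t) + exp(6*t)]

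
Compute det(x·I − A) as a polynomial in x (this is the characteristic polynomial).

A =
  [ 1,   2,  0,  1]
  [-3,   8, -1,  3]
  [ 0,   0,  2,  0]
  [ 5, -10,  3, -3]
x^4 - 8*x^3 + 24*x^2 - 32*x + 16

Expanding det(x·I − A) (e.g. by cofactor expansion or by noting that A is similar to its Jordan form J, which has the same characteristic polynomial as A) gives
  χ_A(x) = x^4 - 8*x^3 + 24*x^2 - 32*x + 16
which factors as (x - 2)^4. The eigenvalues (with algebraic multiplicities) are λ = 2 with multiplicity 4.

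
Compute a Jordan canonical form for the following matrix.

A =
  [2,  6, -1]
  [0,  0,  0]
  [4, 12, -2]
J_2(0) ⊕ J_1(0)

The characteristic polynomial is
  det(x·I − A) = x^3

Eigenvalues and multiplicities (the geometric multiplicity of λ is n − rank(A − λI), which equals the number of Jordan blocks for λ):
  λ = 0: algebraic multiplicity = 3, geometric multiplicity = 2

Determining the block sizes for each eigenvalue:
  λ = 0: 2 blocks summing to 3 forces exactly one block of size 2 and the rest size 1 → block sizes [2, 1]

Assembling the blocks gives a Jordan form
J =
  [0, 1, 0]
  [0, 0, 0]
  [0, 0, 0]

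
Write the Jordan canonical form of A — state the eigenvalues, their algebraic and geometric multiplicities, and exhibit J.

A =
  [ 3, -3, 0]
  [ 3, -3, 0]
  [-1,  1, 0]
J_2(0) ⊕ J_1(0)

The characteristic polynomial is
  det(x·I − A) = x^3

Eigenvalues and multiplicities (the geometric multiplicity of λ is n − rank(A − λI), which equals the number of Jordan blocks for λ):
  λ = 0: algebraic multiplicity = 3, geometric multiplicity = 2

Determining the block sizes for each eigenvalue:
  λ = 0: 2 blocks summing to 3 forces exactly one block of size 2 and the rest size 1 → block sizes [2, 1]

Assembling the blocks gives a Jordan form
J =
  [0, 1, 0]
  [0, 0, 0]
  [0, 0, 0]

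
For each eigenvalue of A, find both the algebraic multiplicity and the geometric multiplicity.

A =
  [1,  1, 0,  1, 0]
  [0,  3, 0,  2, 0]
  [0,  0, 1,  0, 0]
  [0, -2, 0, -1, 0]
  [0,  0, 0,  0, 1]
λ = 1: alg = 5, geom = 4

Step 1 — factor the characteristic polynomial to read off the algebraic multiplicities:
  χ_A(x) = (x - 1)^5

Step 2 — compute geometric multiplicities via the rank-nullity identity g(λ) = n − rank(A − λI):
  rank(A − (1)·I) = 1, so dim ker(A − (1)·I) = n − 1 = 4

Summary:
  λ = 1: algebraic multiplicity = 5, geometric multiplicity = 4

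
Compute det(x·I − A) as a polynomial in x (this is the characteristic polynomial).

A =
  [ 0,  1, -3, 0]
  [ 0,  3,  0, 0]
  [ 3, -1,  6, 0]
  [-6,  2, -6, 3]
x^4 - 12*x^3 + 54*x^2 - 108*x + 81

Expanding det(x·I − A) (e.g. by cofactor expansion or by noting that A is similar to its Jordan form J, which has the same characteristic polynomial as A) gives
  χ_A(x) = x^4 - 12*x^3 + 54*x^2 - 108*x + 81
which factors as (x - 3)^4. The eigenvalues (with algebraic multiplicities) are λ = 3 with multiplicity 4.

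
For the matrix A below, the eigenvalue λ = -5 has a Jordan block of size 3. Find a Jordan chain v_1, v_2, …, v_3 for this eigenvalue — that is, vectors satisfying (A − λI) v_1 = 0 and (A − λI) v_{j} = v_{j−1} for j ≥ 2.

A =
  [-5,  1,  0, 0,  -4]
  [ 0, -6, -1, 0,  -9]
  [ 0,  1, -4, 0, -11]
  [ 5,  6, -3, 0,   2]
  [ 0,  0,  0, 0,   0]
A Jordan chain for λ = -5 of length 3:
v_1 = (1, 0, 0, -1, 0)ᵀ
v_2 = (-1, 1, -1, -1, 0)ᵀ
v_3 = (1, -1, 0, 0, 0)ᵀ

Let N = A − (-5)·I. We want v_3 with N^3 v_3 = 0 but N^2 v_3 ≠ 0; then v_{j-1} := N · v_j for j = 3, …, 2.

Pick v_3 = (1, -1, 0, 0, 0)ᵀ.
Then v_2 = N · v_3 = (-1, 1, -1, -1, 0)ᵀ.
Then v_1 = N · v_2 = (1, 0, 0, -1, 0)ᵀ.

Sanity check: (A − (-5)·I) v_1 = (0, 0, 0, 0, 0)ᵀ = 0. ✓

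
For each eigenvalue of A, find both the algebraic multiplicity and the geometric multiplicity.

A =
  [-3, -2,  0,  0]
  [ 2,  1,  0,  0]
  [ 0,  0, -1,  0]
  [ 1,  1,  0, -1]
λ = -1: alg = 4, geom = 3

Step 1 — factor the characteristic polynomial to read off the algebraic multiplicities:
  χ_A(x) = (x + 1)^4

Step 2 — compute geometric multiplicities via the rank-nullity identity g(λ) = n − rank(A − λI):
  rank(A − (-1)·I) = 1, so dim ker(A − (-1)·I) = n − 1 = 3

Summary:
  λ = -1: algebraic multiplicity = 4, geometric multiplicity = 3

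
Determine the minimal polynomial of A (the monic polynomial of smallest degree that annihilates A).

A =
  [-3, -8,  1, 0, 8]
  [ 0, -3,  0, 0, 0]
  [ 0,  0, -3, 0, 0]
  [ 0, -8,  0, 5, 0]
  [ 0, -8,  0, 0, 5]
x^3 + x^2 - 21*x - 45

The characteristic polynomial is χ_A(x) = (x - 5)^2*(x + 3)^3, so the eigenvalues are known. The minimal polynomial is
  m_A(x) = Π_λ (x − λ)^{k_λ}
where k_λ is the size of the *largest* Jordan block for λ (equivalently, the smallest k with (A − λI)^k v = 0 for every generalised eigenvector v of λ).

  λ = -3: largest Jordan block has size 2, contributing (x + 3)^2
  λ = 5: largest Jordan block has size 1, contributing (x − 5)

So m_A(x) = (x - 5)*(x + 3)^2 = x^3 + x^2 - 21*x - 45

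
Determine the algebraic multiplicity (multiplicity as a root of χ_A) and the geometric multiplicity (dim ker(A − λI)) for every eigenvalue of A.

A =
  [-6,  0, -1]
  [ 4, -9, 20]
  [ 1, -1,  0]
λ = -5: alg = 3, geom = 1

Step 1 — factor the characteristic polynomial to read off the algebraic multiplicities:
  χ_A(x) = (x + 5)^3

Step 2 — compute geometric multiplicities via the rank-nullity identity g(λ) = n − rank(A − λI):
  rank(A − (-5)·I) = 2, so dim ker(A − (-5)·I) = n − 2 = 1

Summary:
  λ = -5: algebraic multiplicity = 3, geometric multiplicity = 1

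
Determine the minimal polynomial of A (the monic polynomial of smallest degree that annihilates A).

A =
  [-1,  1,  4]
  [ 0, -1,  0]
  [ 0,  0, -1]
x^2 + 2*x + 1

The characteristic polynomial is χ_A(x) = (x + 1)^3, so the eigenvalues are known. The minimal polynomial is
  m_A(x) = Π_λ (x − λ)^{k_λ}
where k_λ is the size of the *largest* Jordan block for λ (equivalently, the smallest k with (A − λI)^k v = 0 for every generalised eigenvector v of λ).

  λ = -1: largest Jordan block has size 2, contributing (x + 1)^2

So m_A(x) = (x + 1)^2 = x^2 + 2*x + 1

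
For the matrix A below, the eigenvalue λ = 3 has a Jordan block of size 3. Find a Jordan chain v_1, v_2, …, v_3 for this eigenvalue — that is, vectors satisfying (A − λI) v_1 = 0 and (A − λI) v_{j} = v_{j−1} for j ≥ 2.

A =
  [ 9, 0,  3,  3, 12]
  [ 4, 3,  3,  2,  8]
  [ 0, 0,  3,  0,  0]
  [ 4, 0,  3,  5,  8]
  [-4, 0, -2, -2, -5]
A Jordan chain for λ = 3 of length 3:
v_1 = (3, 2, 0, 2, -2)ᵀ
v_2 = (3, 3, 0, 3, -2)ᵀ
v_3 = (0, 0, 1, 0, 0)ᵀ

Let N = A − (3)·I. We want v_3 with N^3 v_3 = 0 but N^2 v_3 ≠ 0; then v_{j-1} := N · v_j for j = 3, …, 2.

Pick v_3 = (0, 0, 1, 0, 0)ᵀ.
Then v_2 = N · v_3 = (3, 3, 0, 3, -2)ᵀ.
Then v_1 = N · v_2 = (3, 2, 0, 2, -2)ᵀ.

Sanity check: (A − (3)·I) v_1 = (0, 0, 0, 0, 0)ᵀ = 0. ✓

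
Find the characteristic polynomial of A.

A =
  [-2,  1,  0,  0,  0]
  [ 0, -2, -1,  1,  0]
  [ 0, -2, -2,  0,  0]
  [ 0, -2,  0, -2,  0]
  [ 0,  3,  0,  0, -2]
x^5 + 10*x^4 + 40*x^3 + 80*x^2 + 80*x + 32

Expanding det(x·I − A) (e.g. by cofactor expansion or by noting that A is similar to its Jordan form J, which has the same characteristic polynomial as A) gives
  χ_A(x) = x^5 + 10*x^4 + 40*x^3 + 80*x^2 + 80*x + 32
which factors as (x + 2)^5. The eigenvalues (with algebraic multiplicities) are λ = -2 with multiplicity 5.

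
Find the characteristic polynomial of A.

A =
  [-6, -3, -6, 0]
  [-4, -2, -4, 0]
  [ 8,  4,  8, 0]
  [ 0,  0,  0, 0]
x^4

Expanding det(x·I − A) (e.g. by cofactor expansion or by noting that A is similar to its Jordan form J, which has the same characteristic polynomial as A) gives
  χ_A(x) = x^4
which factors as x^4. The eigenvalues (with algebraic multiplicities) are λ = 0 with multiplicity 4.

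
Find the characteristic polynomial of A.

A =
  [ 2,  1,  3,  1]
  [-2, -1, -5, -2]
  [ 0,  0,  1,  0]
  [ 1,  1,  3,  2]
x^4 - 4*x^3 + 6*x^2 - 4*x + 1

Expanding det(x·I − A) (e.g. by cofactor expansion or by noting that A is similar to its Jordan form J, which has the same characteristic polynomial as A) gives
  χ_A(x) = x^4 - 4*x^3 + 6*x^2 - 4*x + 1
which factors as (x - 1)^4. The eigenvalues (with algebraic multiplicities) are λ = 1 with multiplicity 4.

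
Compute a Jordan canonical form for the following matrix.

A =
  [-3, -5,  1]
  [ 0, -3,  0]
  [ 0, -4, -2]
J_2(-3) ⊕ J_1(-2)

The characteristic polynomial is
  det(x·I − A) = x^3 + 8*x^2 + 21*x + 18 = (x + 2)*(x + 3)^2

Eigenvalues and multiplicities (the geometric multiplicity of λ is n − rank(A − λI), which equals the number of Jordan blocks for λ):
  λ = -3: algebraic multiplicity = 2, geometric multiplicity = 1
  λ = -2: algebraic multiplicity = 1, geometric multiplicity = 1

Determining the block sizes for each eigenvalue:
  λ = -3: one block (gm = 1), so the single block has size am = 2 → block sizes [2]
  λ = -2: one block (gm = 1), so the single block has size am = 1 → block sizes [1]

Assembling the blocks gives a Jordan form
J =
  [-3,  1,  0]
  [ 0, -3,  0]
  [ 0,  0, -2]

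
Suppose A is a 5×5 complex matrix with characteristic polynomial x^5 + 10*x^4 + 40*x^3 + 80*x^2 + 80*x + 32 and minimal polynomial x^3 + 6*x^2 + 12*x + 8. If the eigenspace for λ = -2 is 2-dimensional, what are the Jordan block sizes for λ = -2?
Block sizes for λ = -2: [3, 2]

Step 1 — from the characteristic polynomial, algebraic multiplicity of λ = -2 is 5. From dim ker(A − (-2)·I) = 2, there are exactly 2 Jordan blocks for λ = -2.
Step 2 — from the minimal polynomial, the factor (x + 2)^3 tells us the largest block for λ = -2 has size 3.
Step 3 — with total size 5, 2 blocks, and largest block 3, the block sizes (in nonincreasing order) are [3, 2].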